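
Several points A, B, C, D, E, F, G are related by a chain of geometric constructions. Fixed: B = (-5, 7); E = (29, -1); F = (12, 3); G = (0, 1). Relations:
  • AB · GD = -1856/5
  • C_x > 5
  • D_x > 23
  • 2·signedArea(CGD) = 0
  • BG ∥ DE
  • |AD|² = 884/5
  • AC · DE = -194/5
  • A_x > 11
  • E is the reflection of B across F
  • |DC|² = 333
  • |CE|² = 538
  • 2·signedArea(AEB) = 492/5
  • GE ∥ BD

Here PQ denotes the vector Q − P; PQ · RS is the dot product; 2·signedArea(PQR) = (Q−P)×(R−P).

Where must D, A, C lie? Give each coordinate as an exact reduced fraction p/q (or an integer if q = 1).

A = (58/5, 1/5)
C = (6, 2)
D = (24, 5)

1. D_x = 24  [BG ∥ DE ∩ GE ∥ BD]
2. D_y = 5  [BG ∥ DE ∩ GE ∥ BD]
   → D = (24, 5)
3. A_x = 58/5  [AB · GD = -1856/5 ∩ 2·signedArea(AEB) = 492/5]
4. A_y = 1/5  [AB · GD = -1856/5 ∩ 2·signedArea(AEB) = 492/5]
   → A = (58/5, 1/5)
5. C_x = 6  [2·signedArea(CGD) = 0 ∩ AC · DE = -194/5]
6. C_y = 2  [2·signedArea(CGD) = 0 ∩ AC · DE = -194/5]
   → C = (6, 2)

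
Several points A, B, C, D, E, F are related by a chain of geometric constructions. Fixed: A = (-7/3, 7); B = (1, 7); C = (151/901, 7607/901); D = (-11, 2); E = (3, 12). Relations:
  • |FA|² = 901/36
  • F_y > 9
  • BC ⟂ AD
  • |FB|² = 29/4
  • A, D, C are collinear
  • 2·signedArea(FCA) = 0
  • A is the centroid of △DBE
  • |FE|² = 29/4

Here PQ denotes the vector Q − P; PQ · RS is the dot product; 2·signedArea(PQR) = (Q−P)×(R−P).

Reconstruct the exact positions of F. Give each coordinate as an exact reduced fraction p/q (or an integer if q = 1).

1. F_x = 2  [line 1300/901·x + -6760/2703·y + 56420/2703 = 0 ∩ |FA|² = 901/36]
2. F_y = 19/2  [line 1300/901·x + -6760/2703·y + 56420/2703 = 0 ∩ |FA|² = 901/36]
   → F = (2, 19/2)

F = (2, 19/2)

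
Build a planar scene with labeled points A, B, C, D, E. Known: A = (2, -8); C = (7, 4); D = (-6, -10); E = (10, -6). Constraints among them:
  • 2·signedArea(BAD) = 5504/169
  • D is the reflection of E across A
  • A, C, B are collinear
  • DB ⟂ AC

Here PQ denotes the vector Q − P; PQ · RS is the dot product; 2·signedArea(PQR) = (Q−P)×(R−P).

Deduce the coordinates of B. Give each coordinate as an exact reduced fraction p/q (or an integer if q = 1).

B = (18/169, -2120/169)

1. B_x = 18/169  [A, C, B are collinear ∩ DB ⟂ AC]
2. B_y = -2120/169  [A, C, B are collinear ∩ DB ⟂ AC]
   → B = (18/169, -2120/169)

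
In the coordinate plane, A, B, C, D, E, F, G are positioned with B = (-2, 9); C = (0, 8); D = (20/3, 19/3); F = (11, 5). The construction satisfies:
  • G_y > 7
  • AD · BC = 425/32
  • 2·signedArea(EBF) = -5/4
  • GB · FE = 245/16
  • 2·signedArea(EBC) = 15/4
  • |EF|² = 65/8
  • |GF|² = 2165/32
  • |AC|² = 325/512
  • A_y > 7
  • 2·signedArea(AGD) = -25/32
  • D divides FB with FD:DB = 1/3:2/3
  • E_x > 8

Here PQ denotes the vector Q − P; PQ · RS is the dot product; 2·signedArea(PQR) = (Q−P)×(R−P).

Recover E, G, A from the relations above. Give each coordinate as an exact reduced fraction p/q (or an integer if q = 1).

1. E_x = 33/4  [2·signedArea(EBC) = 15/4 ∩ 2·signedArea(EBF) = -5/4]
2. E_y = 23/4  [2·signedArea(EBC) = 15/4 ∩ 2·signedArea(EBF) = -5/4]
   → E = (33/4, 23/4)
3. G_x = 25/8  [line 11/4·x + -3/4·y + -49/16 = 0 ∩ |GF|² = 2165/32]
4. G_y = 59/8  [line 11/4·x + -3/4·y + -49/16 = 0 ∩ |GF|² = 2165/32]
   → G = (25/8, 59/8)
5. A_x = 25/32  [2·signedArea(AGD) = -25/32 ∩ AD · BC = 425/32]
6. A_y = 251/32  [2·signedArea(AGD) = -25/32 ∩ AD · BC = 425/32]
   → A = (25/32, 251/32)

A = (25/32, 251/32)
E = (33/4, 23/4)
G = (25/8, 59/8)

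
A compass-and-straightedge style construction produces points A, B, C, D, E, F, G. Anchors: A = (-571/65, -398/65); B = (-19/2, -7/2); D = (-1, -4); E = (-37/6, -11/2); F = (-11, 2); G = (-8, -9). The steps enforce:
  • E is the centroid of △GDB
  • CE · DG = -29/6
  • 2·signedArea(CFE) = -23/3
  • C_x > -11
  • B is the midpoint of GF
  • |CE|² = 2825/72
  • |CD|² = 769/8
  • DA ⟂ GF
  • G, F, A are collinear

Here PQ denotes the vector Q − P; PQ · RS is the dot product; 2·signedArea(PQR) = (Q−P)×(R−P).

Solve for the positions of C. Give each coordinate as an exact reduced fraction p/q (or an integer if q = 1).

1. C_x = -41/4  [CE · DG = -29/6 ∩ 2·signedArea(CFE) = -23/3]
2. C_y = -3/4  [CE · DG = -29/6 ∩ 2·signedArea(CFE) = -23/3]
   → C = (-41/4, -3/4)

C = (-41/4, -3/4)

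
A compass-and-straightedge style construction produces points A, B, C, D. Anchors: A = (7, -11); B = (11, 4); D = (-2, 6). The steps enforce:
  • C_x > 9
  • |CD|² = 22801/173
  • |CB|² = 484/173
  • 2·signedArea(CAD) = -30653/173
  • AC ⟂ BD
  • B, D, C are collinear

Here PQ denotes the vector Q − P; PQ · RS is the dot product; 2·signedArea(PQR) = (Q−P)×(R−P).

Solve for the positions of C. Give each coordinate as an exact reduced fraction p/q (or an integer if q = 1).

1. C_x = 1617/173  [B, D, C are collinear ∩ AC ⟂ BD]
2. C_y = 736/173  [B, D, C are collinear ∩ AC ⟂ BD]
   → C = (1617/173, 736/173)

C = (1617/173, 736/173)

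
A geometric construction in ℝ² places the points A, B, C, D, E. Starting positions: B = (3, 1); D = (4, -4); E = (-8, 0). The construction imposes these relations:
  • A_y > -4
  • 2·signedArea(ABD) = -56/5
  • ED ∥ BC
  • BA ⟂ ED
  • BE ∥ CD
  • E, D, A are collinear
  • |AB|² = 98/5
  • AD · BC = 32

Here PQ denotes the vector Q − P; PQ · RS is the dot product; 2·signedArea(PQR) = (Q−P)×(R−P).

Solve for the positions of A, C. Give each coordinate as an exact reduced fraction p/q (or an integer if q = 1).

A = (8/5, -16/5)
C = (15, -3)

1. A_x = 8/5  [E, D, A are collinear ∩ BA ⟂ ED]
2. A_y = -16/5  [E, D, A are collinear ∩ BA ⟂ ED]
   → A = (8/5, -16/5)
3. C_x = 15  [BE ∥ CD ∩ ED ∥ BC]
4. C_y = -3  [BE ∥ CD ∩ ED ∥ BC]
   → C = (15, -3)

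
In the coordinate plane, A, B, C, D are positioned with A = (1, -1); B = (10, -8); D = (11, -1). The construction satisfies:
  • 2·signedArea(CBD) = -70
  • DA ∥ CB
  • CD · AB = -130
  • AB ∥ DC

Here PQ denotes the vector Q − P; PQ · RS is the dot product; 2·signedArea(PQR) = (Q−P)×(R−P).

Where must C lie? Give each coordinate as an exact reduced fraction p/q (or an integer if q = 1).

C = (20, -8)

1. C_x = 20  [DA ∥ CB ∩ AB ∥ DC]
2. C_y = -8  [DA ∥ CB ∩ AB ∥ DC]
   → C = (20, -8)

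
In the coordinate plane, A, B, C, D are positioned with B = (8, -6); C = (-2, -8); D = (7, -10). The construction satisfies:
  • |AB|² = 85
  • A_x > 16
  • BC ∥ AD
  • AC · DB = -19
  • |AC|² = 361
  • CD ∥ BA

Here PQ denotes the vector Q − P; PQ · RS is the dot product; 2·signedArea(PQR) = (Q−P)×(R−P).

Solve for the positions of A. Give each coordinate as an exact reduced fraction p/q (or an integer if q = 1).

1. A_x = 17  [BC ∥ AD ∩ CD ∥ BA]
2. A_y = -8  [BC ∥ AD ∩ CD ∥ BA]
   → A = (17, -8)

A = (17, -8)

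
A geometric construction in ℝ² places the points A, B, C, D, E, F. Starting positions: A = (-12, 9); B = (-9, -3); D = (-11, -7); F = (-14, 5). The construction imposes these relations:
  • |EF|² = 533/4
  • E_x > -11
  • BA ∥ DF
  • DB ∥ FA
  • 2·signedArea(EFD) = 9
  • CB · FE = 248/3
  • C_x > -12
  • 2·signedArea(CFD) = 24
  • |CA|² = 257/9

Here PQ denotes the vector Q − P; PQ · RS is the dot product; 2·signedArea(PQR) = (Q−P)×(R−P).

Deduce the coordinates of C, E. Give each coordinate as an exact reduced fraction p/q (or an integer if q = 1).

1. C_x = -35/3  [line 12·x + 3·y + 129 = 0 ∩ |CA|² = 257/9]
2. C_y = 11/3  [line 12·x + 3·y + 129 = 0 ∩ |CA|² = 257/9]
   → C = (-35/3, 11/3)
3. E_x = -21/2  [CB · FE = 248/3 ∩ 2·signedArea(EFD) = 9]
4. E_y = -6  [CB · FE = 248/3 ∩ 2·signedArea(EFD) = 9]
   → E = (-21/2, -6)

C = (-35/3, 11/3)
E = (-21/2, -6)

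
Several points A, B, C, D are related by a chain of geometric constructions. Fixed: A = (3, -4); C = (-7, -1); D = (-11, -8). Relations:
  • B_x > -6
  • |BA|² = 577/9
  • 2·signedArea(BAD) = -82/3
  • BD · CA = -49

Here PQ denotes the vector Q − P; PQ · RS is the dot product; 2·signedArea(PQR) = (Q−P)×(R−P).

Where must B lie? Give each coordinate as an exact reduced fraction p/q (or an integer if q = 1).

1. B_x = -5  [2·signedArea(BAD) = -82/3 ∩ BD · CA = -49]
2. B_y = -13/3  [2·signedArea(BAD) = -82/3 ∩ BD · CA = -49]
   → B = (-5, -13/3)

B = (-5, -13/3)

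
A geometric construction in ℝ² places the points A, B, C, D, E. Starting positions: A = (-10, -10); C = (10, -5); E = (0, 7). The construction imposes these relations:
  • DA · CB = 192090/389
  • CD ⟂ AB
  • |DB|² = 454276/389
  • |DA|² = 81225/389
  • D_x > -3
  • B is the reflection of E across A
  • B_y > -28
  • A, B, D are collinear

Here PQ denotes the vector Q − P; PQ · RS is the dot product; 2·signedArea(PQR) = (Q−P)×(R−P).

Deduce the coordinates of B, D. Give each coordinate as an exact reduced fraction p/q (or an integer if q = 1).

1. B_x = -20  [B is the reflection of E across A]
2. B_y = -27  [B is the reflection of E across A]
   → B = (-20, -27)
3. D_x = -1040/389  [A, B, D are collinear ∩ CD ⟂ AB]
4. D_y = 955/389  [A, B, D are collinear ∩ CD ⟂ AB]
   → D = (-1040/389, 955/389)

B = (-20, -27)
D = (-1040/389, 955/389)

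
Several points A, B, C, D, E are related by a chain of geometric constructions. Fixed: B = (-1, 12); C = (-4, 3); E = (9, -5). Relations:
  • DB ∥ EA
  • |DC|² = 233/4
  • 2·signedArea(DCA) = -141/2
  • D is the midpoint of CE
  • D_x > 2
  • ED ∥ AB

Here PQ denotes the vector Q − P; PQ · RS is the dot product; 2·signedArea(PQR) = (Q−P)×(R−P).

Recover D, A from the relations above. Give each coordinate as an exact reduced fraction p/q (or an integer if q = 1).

1. D_x = 5/2  [D is the midpoint of CE]
2. D_y = -1  [D is the midpoint of CE]
   → D = (5/2, -1)
3. A_x = 11/2  [ED ∥ AB ∩ DB ∥ EA]
4. A_y = 8  [ED ∥ AB ∩ DB ∥ EA]
   → A = (11/2, 8)

A = (11/2, 8)
D = (5/2, -1)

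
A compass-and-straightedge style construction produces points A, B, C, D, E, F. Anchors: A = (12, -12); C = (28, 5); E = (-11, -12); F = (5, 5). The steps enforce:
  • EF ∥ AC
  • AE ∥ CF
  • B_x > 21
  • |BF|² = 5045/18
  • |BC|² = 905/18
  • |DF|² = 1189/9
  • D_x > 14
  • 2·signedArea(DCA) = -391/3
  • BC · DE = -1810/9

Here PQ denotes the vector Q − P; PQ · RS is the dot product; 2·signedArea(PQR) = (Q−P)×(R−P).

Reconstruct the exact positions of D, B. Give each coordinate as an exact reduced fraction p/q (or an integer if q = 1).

1. D_x = 15  [line 17·x + -16·y + -797/3 = 0 ∩ |DF|² = 1189/9]
2. D_y = -2/3  [line 17·x + -16·y + -797/3 = 0 ∩ |DF|² = 1189/9]
   → D = (15, -2/3)
3. B_x = 43/2  [line 26·x + 34/3·y + -5252/9 = 0 ∩ |BF|² = 5045/18]
4. B_y = 13/6  [line 26·x + 34/3·y + -5252/9 = 0 ∩ |BF|² = 5045/18]
   → B = (43/2, 13/6)

B = (43/2, 13/6)
D = (15, -2/3)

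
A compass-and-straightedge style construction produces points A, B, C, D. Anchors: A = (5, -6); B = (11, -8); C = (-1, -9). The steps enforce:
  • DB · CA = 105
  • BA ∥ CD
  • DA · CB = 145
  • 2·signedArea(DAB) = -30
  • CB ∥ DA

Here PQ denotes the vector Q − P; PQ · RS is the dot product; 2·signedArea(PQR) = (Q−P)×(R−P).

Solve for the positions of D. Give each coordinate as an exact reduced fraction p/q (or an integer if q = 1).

D = (-7, -7)

1. D_x = -7  [CB ∥ DA ∩ BA ∥ CD]
2. D_y = -7  [CB ∥ DA ∩ BA ∥ CD]
   → D = (-7, -7)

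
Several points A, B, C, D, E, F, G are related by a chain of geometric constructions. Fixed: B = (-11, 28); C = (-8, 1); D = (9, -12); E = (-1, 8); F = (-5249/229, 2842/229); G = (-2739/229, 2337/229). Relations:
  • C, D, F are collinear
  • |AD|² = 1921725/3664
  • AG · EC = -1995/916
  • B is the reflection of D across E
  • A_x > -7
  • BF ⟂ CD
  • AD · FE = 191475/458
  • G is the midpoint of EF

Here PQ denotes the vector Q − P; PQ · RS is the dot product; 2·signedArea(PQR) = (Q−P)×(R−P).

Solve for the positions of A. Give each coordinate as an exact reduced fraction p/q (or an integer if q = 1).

A = (-1539/229, 4263/916)

1. A_x = -1539/229  [AG · EC = -1995/916 ∩ AD · FE = 191475/458]
2. A_y = 4263/916  [AG · EC = -1995/916 ∩ AD · FE = 191475/458]
   → A = (-1539/229, 4263/916)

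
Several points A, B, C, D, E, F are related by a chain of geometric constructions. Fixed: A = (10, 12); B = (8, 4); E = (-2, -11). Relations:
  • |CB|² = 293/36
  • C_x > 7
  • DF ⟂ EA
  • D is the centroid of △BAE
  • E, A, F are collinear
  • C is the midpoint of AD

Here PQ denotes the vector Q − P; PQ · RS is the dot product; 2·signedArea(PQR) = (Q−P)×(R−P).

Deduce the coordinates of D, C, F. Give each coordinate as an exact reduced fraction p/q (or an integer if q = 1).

1. D_x = 16/3  [D is the centroid of △BAE]
2. D_y = 5/3  [D is the centroid of △BAE]
   → D = (16/3, 5/3)
3. C_x = 23/3  [C is the midpoint of AD]
4. C_y = 41/6  [C is the midpoint of AD]
   → C = (23/3, 41/6)
5. F_x = 3206/673  [E, A, F are collinear ∩ DF ⟂ EA]
6. F_y = 3965/2019  [E, A, F are collinear ∩ DF ⟂ EA]
   → F = (3206/673, 3965/2019)

C = (23/3, 41/6)
D = (16/3, 5/3)
F = (3206/673, 3965/2019)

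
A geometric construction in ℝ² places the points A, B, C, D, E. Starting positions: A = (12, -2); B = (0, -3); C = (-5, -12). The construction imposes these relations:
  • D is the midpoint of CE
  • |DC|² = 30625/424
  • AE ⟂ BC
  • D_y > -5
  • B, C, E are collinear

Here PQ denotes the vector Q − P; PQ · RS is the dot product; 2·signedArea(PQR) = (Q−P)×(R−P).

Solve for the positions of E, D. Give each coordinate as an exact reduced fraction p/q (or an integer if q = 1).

1. E_x = 345/106  [B, C, E are collinear ∩ AE ⟂ BC]
2. E_y = 303/106  [B, C, E are collinear ∩ AE ⟂ BC]
   → E = (345/106, 303/106)
3. D_x = -185/212  [D is the midpoint of CE]
4. D_y = -969/212  [D is the midpoint of CE]
   → D = (-185/212, -969/212)

D = (-185/212, -969/212)
E = (345/106, 303/106)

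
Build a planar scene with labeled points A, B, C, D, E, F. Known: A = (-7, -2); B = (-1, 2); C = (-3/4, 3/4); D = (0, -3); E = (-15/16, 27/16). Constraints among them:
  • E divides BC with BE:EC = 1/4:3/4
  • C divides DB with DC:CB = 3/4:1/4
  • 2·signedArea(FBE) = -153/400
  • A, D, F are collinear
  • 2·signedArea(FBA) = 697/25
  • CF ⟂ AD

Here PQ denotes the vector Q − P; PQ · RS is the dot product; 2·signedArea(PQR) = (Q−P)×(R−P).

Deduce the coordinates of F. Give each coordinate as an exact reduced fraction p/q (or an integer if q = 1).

1. F_x = -63/50  [A, D, F are collinear ∩ CF ⟂ AD]
2. F_y = -141/50  [A, D, F are collinear ∩ CF ⟂ AD]
   → F = (-63/50, -141/50)

F = (-63/50, -141/50)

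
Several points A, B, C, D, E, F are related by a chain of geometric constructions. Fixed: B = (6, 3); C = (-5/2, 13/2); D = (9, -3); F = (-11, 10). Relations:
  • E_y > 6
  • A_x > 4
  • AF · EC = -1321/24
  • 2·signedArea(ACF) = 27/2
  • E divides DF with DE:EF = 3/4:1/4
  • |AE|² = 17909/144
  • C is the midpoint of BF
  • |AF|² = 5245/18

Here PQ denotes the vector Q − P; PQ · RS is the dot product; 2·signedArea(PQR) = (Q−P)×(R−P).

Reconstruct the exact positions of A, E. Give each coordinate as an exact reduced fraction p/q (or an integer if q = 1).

A = (25/6, 13/6)
E = (-6, 27/4)

1. A_x = 25/6  [line -7/2·x + -17/2·y + 33 = 0 ∩ |AF|² = 5245/18]
2. A_y = 13/6  [line -7/2·x + -17/2·y + 33 = 0 ∩ |AF|² = 5245/18]
   → A = (25/6, 13/6)
3. E_x = -6  [AF · EC = -1321/24 ∩ E divides DF with DE:EF = 3/4:1/4]
4. E_y = 27/4  [AF · EC = -1321/24 ∩ E divides DF with DE:EF = 3/4:1/4]
   → E = (-6, 27/4)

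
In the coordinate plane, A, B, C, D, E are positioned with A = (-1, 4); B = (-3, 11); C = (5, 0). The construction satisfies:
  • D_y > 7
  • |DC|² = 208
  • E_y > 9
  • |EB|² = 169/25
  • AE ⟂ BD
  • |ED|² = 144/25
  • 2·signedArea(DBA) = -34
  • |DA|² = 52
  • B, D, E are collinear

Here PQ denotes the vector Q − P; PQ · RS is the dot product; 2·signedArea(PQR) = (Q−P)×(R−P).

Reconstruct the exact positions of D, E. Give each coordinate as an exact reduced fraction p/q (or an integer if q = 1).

1. D_x = -7  [line 7·x + 2·y + 33 = 0 ∩ |DA|² = 52]
2. D_y = 8  [line 7·x + 2·y + 33 = 0 ∩ |DA|² = 52]
   → D = (-7, 8)
3. E_x = -127/25  [B, D, E are collinear ∩ AE ⟂ BD]
4. E_y = 236/25  [B, D, E are collinear ∩ AE ⟂ BD]
   → E = (-127/25, 236/25)

D = (-7, 8)
E = (-127/25, 236/25)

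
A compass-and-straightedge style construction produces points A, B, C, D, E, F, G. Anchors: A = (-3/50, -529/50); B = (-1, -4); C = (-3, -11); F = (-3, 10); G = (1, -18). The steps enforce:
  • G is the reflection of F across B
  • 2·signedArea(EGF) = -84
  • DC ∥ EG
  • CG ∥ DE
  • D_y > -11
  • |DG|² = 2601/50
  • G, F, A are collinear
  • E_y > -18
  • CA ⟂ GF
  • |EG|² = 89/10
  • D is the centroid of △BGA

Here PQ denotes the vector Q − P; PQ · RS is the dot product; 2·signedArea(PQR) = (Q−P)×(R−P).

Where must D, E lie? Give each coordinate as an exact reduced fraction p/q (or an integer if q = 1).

1. D_x = -1/50  [D is the centroid of △BGA]
2. D_y = -543/50  [D is the centroid of △BGA]
   → D = (-1/50, -543/50)
3. E_x = 199/50  [DC ∥ EG ∩ CG ∥ DE]
4. E_y = -893/50  [DC ∥ EG ∩ CG ∥ DE]
   → E = (199/50, -893/50)

D = (-1/50, -543/50)
E = (199/50, -893/50)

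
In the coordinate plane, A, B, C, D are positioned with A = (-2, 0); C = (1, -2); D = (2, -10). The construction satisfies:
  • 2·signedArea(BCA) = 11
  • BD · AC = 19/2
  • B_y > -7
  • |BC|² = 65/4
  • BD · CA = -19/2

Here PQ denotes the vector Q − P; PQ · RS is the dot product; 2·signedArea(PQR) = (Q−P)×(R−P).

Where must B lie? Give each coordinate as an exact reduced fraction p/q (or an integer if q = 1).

B = (3/2, -6)

1. B_x = 3/2  [BD · AC = 19/2 ∩ 2·signedArea(BCA) = 11]
2. B_y = -6  [BD · AC = 19/2 ∩ 2·signedArea(BCA) = 11]
   → B = (3/2, -6)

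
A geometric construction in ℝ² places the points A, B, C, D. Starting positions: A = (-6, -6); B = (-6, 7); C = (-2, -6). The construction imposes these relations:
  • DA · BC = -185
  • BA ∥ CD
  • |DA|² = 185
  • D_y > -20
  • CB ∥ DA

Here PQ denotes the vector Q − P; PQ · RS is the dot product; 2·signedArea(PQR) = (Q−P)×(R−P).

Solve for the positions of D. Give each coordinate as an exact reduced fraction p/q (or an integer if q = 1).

1. D_x = -2  [CB ∥ DA ∩ BA ∥ CD]
2. D_y = -19  [CB ∥ DA ∩ BA ∥ CD]
   → D = (-2, -19)

D = (-2, -19)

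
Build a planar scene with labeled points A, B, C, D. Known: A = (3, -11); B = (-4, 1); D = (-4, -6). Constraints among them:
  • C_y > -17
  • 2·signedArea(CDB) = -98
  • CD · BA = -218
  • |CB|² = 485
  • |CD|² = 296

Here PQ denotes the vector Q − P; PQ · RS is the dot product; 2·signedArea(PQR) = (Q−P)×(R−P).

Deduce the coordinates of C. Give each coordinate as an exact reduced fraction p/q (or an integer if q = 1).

1. C_x = 10  [2·signedArea(CDB) = -98 ∩ CD · BA = -218]
2. C_y = -16  [2·signedArea(CDB) = -98 ∩ CD · BA = -218]
   → C = (10, -16)

C = (10, -16)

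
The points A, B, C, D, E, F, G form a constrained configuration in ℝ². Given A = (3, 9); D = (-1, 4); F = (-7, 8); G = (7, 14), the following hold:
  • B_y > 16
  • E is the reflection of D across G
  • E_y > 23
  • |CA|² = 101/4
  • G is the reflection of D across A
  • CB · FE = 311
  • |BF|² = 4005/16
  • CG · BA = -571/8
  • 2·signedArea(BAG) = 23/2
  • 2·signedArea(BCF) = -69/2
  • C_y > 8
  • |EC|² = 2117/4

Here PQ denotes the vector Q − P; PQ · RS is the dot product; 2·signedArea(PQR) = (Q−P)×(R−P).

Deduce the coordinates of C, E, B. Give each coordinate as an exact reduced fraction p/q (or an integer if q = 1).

B = (13/2, 65/4)
C = (-2, 17/2)
E = (15, 24)

1. E_x = 15  [E is the reflection of D across G]
2. E_y = 24  [E is the reflection of D across G]
   → E = (15, 24)
3. B_x = 13/2  [line -5·x + 4·y + -65/2 = 0 ∩ |BF|² = 4005/16]
4. B_y = 65/4  [line -5·x + 4·y + -65/2 = 0 ∩ |BF|² = 4005/16]
   → B = (13/2, 65/4)
5. C_x = -2  [CG · BA = -571/8 ∩ 2·signedArea(BCF) = -69/2]
6. C_y = 17/2  [CG · BA = -571/8 ∩ 2·signedArea(BCF) = -69/2]
   → C = (-2, 17/2)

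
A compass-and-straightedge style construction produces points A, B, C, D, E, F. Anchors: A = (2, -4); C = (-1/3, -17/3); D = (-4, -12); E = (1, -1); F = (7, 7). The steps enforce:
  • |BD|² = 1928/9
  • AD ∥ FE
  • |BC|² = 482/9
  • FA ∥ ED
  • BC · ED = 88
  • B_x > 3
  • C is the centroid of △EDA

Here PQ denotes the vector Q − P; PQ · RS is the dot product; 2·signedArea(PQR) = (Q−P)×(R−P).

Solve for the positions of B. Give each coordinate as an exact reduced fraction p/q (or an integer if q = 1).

B = (10/3, 2/3)

1. B_x = 10/3  [line 5·x + 11·y + -24 = 0 ∩ |BC|² = 482/9]
2. B_y = 2/3  [line 5·x + 11·y + -24 = 0 ∩ |BC|² = 482/9]
   → B = (10/3, 2/3)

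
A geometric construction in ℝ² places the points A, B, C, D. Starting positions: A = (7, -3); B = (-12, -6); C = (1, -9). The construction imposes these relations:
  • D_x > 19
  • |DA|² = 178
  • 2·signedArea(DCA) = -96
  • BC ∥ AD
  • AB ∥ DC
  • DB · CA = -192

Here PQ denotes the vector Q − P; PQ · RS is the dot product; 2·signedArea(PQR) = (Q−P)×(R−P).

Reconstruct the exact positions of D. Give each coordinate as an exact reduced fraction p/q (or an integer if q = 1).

D = (20, -6)

1. D_x = 20  [AB ∥ DC ∩ BC ∥ AD]
2. D_y = -6  [AB ∥ DC ∩ BC ∥ AD]
   → D = (20, -6)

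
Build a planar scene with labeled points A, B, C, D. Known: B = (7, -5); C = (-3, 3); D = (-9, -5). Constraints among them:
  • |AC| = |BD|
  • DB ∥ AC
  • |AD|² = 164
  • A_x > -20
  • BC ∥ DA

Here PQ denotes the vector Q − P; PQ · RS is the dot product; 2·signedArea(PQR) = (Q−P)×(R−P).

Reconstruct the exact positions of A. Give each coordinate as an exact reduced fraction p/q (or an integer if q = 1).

A = (-19, 3)

1. A_x = -19  [DB ∥ AC ∩ BC ∥ DA]
2. A_y = 3  [DB ∥ AC ∩ BC ∥ DA]
   → A = (-19, 3)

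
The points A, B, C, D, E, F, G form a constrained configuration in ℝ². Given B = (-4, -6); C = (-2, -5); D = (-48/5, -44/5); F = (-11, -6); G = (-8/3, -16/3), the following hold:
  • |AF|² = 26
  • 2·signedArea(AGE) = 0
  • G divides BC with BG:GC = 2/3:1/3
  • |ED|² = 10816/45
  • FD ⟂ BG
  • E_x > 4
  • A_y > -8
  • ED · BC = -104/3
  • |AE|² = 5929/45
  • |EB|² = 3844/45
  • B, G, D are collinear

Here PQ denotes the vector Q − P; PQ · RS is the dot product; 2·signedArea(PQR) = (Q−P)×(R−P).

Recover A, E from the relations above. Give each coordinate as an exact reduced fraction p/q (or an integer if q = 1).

A = (-6, -7)
E = (64/15, -28/15)

1. E_x = 64/15  [line -2·x + -1·y + 20/3 = 0 ∩ |ED|² = 10816/45]
2. E_y = -28/15  [line -2·x + -1·y + 20/3 = 0 ∩ |ED|² = 10816/45]
   → E = (64/15, -28/15)
3. A_x = -6  [line -52/15·x + 104/15·y + 416/15 = 0 ∩ |AF|² = 26]
4. A_y = -7  [line -52/15·x + 104/15·y + 416/15 = 0 ∩ |AF|² = 26]
   → A = (-6, -7)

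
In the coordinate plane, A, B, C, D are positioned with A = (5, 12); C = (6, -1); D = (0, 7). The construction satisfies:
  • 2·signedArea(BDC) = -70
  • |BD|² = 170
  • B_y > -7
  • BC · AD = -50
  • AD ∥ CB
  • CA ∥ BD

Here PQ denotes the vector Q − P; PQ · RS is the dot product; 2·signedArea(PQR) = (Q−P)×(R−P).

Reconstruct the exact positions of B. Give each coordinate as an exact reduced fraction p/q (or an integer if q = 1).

B = (1, -6)

1. B_x = 1  [CA ∥ BD ∩ AD ∥ CB]
2. B_y = -6  [CA ∥ BD ∩ AD ∥ CB]
   → B = (1, -6)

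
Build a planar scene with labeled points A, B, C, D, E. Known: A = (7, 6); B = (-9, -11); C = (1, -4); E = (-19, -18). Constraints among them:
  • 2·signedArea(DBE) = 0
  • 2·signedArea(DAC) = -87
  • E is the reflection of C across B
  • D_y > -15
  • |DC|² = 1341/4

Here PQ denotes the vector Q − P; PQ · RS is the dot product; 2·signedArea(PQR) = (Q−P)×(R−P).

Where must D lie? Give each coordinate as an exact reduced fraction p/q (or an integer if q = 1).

1. D_x = -14  [2·signedArea(DBE) = 0 ∩ 2·signedArea(DAC) = -87]
2. D_y = -29/2  [2·signedArea(DBE) = 0 ∩ 2·signedArea(DAC) = -87]
   → D = (-14, -29/2)

D = (-14, -29/2)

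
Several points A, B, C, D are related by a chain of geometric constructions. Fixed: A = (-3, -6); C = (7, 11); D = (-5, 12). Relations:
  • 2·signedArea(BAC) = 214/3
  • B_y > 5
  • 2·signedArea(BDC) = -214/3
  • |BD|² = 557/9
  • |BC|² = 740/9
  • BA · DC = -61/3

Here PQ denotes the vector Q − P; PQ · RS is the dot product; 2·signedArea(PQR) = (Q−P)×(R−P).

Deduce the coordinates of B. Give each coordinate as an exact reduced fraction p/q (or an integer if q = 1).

1. B_x = -1/3  [2·signedArea(BDC) = -214/3 ∩ 2·signedArea(BAC) = 214/3]
2. B_y = 17/3  [2·signedArea(BDC) = -214/3 ∩ 2·signedArea(BAC) = 214/3]
   → B = (-1/3, 17/3)

B = (-1/3, 17/3)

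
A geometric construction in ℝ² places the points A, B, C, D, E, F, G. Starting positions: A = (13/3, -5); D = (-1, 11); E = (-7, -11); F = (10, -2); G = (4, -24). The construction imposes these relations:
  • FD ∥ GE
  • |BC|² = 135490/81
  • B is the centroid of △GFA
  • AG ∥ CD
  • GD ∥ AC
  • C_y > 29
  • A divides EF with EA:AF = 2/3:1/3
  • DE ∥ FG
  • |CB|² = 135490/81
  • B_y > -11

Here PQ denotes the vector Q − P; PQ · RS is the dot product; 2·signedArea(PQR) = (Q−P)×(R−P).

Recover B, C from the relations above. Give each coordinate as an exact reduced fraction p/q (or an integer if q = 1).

1. B_x = 55/9  [B is the centroid of △GFA]
2. B_y = -31/3  [B is the centroid of △GFA]
   → B = (55/9, -31/3)
3. C_x = -2/3  [AG ∥ CD ∩ GD ∥ AC]
4. C_y = 30  [AG ∥ CD ∩ GD ∥ AC]
   → C = (-2/3, 30)

B = (55/9, -31/3)
C = (-2/3, 30)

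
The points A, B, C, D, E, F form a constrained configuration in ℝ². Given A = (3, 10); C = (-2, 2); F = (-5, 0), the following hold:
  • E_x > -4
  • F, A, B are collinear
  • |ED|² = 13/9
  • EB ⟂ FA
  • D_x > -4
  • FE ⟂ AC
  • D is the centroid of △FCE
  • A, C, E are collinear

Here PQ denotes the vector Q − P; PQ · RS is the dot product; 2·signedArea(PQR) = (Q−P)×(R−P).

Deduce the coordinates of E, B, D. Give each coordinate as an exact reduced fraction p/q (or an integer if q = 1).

1. E_x = -333/89  [A, C, E are collinear ∩ FE ⟂ AC]
2. E_y = -70/89  [A, C, E are collinear ∩ FE ⟂ AC]
   → E = (-333/89, -70/89)
3. B_x = -17853/3649  [F, A, B are collinear ∩ EB ⟂ FA]
4. B_y = 490/3649  [F, A, B are collinear ∩ EB ⟂ FA]
   → B = (-17853/3649, 490/3649)
5. D_x = -956/267  [D is the centroid of △FCE]
6. D_y = 36/89  [D is the centroid of △FCE]
   → D = (-956/267, 36/89)

B = (-17853/3649, 490/3649)
D = (-956/267, 36/89)
E = (-333/89, -70/89)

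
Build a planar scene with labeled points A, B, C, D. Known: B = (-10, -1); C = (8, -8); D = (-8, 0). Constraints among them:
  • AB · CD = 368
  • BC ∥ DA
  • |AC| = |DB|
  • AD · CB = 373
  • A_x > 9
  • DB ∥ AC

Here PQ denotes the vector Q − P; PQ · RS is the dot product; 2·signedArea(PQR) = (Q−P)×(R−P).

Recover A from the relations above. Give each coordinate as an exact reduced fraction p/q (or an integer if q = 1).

A = (10, -7)

1. A_x = 10  [DB ∥ AC ∩ BC ∥ DA]
2. A_y = -7  [DB ∥ AC ∩ BC ∥ DA]
   → A = (10, -7)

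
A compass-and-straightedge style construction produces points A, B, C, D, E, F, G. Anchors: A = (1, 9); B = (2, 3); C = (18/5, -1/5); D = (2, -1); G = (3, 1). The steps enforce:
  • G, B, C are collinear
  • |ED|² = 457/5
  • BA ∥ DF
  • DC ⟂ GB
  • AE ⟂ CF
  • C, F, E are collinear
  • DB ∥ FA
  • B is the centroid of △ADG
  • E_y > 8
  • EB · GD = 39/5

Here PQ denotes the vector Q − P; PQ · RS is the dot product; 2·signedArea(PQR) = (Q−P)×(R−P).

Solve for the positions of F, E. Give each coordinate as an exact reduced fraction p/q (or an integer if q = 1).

1. F_x = 1  [DB ∥ FA ∩ BA ∥ DF]
2. F_y = 5  [DB ∥ FA ∩ BA ∥ DF]
   → F = (1, 5)
3. E_x = -3/5  [C, F, E are collinear ∩ AE ⟂ CF]
4. E_y = 41/5  [C, F, E are collinear ∩ AE ⟂ CF]
   → E = (-3/5, 41/5)

E = (-3/5, 41/5)
F = (1, 5)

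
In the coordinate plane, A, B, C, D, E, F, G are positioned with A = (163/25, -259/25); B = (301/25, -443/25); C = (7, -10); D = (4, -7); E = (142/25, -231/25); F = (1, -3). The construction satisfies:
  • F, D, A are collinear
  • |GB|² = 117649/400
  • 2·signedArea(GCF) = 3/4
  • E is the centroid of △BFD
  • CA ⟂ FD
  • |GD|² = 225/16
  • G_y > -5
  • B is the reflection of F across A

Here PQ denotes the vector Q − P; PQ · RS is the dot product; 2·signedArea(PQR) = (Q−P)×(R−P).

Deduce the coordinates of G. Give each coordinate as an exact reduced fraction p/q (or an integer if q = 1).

G = (7/4, -4)

1. G_x = 7/4  [line -7·x + -6·y + -47/4 = 0 ∩ |GB|² = 117649/400]
2. G_y = -4  [line -7·x + -6·y + -47/4 = 0 ∩ |GB|² = 117649/400]
   → G = (7/4, -4)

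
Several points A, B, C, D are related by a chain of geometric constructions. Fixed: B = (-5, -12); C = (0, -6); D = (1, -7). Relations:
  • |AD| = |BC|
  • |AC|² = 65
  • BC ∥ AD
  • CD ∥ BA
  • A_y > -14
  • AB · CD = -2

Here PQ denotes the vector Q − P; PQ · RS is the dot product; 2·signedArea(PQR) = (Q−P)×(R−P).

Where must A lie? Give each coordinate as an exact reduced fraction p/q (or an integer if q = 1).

1. A_x = -4  [BC ∥ AD ∩ CD ∥ BA]
2. A_y = -13  [BC ∥ AD ∩ CD ∥ BA]
   → A = (-4, -13)

A = (-4, -13)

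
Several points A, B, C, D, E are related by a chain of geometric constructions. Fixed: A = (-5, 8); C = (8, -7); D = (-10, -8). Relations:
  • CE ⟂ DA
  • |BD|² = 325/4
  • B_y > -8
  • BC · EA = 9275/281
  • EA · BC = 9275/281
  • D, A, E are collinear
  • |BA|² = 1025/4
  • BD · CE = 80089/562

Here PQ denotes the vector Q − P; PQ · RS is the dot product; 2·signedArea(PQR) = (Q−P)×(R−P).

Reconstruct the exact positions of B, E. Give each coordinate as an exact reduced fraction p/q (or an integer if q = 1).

B = (-1, -15/2)
E = (-2280/281, -552/281)

1. E_x = -2280/281  [D, A, E are collinear ∩ CE ⟂ DA]
2. E_y = -552/281  [D, A, E are collinear ∩ CE ⟂ DA]
   → E = (-2280/281, -552/281)
3. B_x = -1  [BC · EA = 9275/281 ∩ BD · CE = 80089/562]
4. B_y = -15/2  [BC · EA = 9275/281 ∩ BD · CE = 80089/562]
   → B = (-1, -15/2)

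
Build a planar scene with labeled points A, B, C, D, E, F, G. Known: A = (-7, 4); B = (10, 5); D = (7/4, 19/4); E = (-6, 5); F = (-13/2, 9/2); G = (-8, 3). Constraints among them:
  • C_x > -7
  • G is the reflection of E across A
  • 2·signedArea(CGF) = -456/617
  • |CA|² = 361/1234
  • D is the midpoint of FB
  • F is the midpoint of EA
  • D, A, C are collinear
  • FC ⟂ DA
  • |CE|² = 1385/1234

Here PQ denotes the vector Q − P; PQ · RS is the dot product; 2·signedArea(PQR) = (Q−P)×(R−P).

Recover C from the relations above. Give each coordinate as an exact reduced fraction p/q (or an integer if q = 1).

1. C_x = -7973/1234  [D, A, C are collinear ∩ FC ⟂ DA]
2. C_y = 4993/1234  [D, A, C are collinear ∩ FC ⟂ DA]
   → C = (-7973/1234, 4993/1234)

C = (-7973/1234, 4993/1234)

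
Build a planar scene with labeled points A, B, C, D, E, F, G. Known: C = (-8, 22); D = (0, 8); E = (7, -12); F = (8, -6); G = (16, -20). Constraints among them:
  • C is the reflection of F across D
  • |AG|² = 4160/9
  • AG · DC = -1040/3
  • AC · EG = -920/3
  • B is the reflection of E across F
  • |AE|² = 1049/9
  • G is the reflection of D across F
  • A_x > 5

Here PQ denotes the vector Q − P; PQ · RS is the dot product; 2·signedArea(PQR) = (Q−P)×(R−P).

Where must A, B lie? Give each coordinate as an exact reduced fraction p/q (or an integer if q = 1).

1. A_x = 16/3  [AG · DC = -1040/3 ∩ AC · EG = -920/3]
2. A_y = -4/3  [AG · DC = -1040/3 ∩ AC · EG = -920/3]
   → A = (16/3, -4/3)
3. B_x = 9  [B is the reflection of E across F]
4. B_y = 0  [B is the reflection of E across F]
   → B = (9, 0)

A = (16/3, -4/3)
B = (9, 0)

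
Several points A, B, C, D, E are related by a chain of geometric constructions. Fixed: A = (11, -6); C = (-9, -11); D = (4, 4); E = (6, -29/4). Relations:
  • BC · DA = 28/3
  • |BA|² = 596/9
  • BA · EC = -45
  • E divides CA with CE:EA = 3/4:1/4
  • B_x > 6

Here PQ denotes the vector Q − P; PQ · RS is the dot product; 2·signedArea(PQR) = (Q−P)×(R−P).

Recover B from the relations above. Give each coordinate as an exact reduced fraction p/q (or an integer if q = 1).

1. B_x = 19/3  [BA · EC = -45 ∩ BC · DA = 28/3]
2. B_y = 2/3  [BA · EC = -45 ∩ BC · DA = 28/3]
   → B = (19/3, 2/3)

B = (19/3, 2/3)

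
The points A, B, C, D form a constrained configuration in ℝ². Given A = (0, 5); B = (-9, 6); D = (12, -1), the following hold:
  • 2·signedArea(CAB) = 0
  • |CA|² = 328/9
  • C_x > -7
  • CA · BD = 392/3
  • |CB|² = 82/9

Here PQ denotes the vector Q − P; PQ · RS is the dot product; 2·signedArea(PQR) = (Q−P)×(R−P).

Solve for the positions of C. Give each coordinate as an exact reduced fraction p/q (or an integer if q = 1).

1. C_x = -6  [2·signedArea(CAB) = 0 ∩ CA · BD = 392/3]
2. C_y = 17/3  [2·signedArea(CAB) = 0 ∩ CA · BD = 392/3]
   → C = (-6, 17/3)

C = (-6, 17/3)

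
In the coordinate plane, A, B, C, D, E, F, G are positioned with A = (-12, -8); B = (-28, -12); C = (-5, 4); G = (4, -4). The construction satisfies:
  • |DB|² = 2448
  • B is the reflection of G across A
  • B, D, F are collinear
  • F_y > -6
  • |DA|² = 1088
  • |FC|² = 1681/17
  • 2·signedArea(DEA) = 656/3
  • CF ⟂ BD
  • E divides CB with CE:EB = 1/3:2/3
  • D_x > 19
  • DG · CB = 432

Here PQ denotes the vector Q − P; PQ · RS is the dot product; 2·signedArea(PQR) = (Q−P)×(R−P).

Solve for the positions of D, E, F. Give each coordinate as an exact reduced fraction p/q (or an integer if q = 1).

1. D_x = 20  [line 23·x + 16·y + -460 = 0 ∩ |DB|² = 2448]
2. D_y = 0  [line 23·x + 16·y + -460 = 0 ∩ |DB|² = 2448]
   → D = (20, 0)
3. E_x = -38/3  [E divides CB with CE:EB = 1/3:2/3]
4. E_y = -4/3  [E divides CB with CE:EB = 1/3:2/3]
   → E = (-38/3, -4/3)
5. F_x = -44/17  [B, D, F are collinear ∩ CF ⟂ BD]
6. F_y = -96/17  [B, D, F are collinear ∩ CF ⟂ BD]
   → F = (-44/17, -96/17)

D = (20, 0)
E = (-38/3, -4/3)
F = (-44/17, -96/17)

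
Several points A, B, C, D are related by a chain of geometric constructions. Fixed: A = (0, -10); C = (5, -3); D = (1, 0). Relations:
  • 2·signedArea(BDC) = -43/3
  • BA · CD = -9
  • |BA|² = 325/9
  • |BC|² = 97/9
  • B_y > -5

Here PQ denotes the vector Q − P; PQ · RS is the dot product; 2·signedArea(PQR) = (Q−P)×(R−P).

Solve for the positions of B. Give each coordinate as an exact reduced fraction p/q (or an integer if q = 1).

B = (2, -13/3)

1. B_x = 2  [2·signedArea(BDC) = -43/3 ∩ BA · CD = -9]
2. B_y = -13/3  [2·signedArea(BDC) = -43/3 ∩ BA · CD = -9]
   → B = (2, -13/3)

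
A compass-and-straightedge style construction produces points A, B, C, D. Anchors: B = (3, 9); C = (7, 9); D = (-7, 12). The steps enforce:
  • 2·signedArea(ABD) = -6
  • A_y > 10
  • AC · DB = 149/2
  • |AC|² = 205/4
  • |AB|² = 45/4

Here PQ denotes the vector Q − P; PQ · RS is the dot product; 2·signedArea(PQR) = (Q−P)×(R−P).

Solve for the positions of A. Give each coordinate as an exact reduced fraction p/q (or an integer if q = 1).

1. A_x = 0  [AC · DB = 149/2 ∩ 2·signedArea(ABD) = -6]
2. A_y = 21/2  [AC · DB = 149/2 ∩ 2·signedArea(ABD) = -6]
   → A = (0, 21/2)

A = (0, 21/2)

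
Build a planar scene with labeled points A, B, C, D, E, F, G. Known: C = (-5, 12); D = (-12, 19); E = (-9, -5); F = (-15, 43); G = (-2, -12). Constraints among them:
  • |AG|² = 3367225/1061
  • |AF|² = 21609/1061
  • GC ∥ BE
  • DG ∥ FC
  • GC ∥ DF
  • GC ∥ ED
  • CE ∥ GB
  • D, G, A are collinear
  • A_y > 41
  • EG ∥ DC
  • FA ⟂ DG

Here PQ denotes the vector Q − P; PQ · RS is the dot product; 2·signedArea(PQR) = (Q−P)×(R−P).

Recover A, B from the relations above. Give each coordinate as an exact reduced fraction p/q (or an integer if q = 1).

1. A_x = -20472/1061  [D, G, A are collinear ∩ FA ⟂ DG]
2. A_y = 44153/1061  [D, G, A are collinear ∩ FA ⟂ DG]
   → A = (-20472/1061, 44153/1061)
3. B_x = -6  [GC ∥ BE ∩ CE ∥ GB]
4. B_y = -29  [GC ∥ BE ∩ CE ∥ GB]
   → B = (-6, -29)

A = (-20472/1061, 44153/1061)
B = (-6, -29)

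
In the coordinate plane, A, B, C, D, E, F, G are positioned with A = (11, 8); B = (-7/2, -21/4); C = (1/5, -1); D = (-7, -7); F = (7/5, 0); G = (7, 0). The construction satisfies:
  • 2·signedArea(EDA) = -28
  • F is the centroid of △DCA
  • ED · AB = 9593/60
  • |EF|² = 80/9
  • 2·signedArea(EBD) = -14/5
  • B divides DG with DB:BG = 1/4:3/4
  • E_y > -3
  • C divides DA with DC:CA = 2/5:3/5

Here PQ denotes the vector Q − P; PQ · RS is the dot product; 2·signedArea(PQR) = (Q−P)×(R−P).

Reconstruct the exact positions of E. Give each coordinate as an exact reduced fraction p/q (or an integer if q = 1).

E = (1/15, -8/3)

1. E_x = 1/15  [2·signedArea(EDA) = -28 ∩ ED · AB = 9593/60]
2. E_y = -8/3  [2·signedArea(EDA) = -28 ∩ ED · AB = 9593/60]
   → E = (1/15, -8/3)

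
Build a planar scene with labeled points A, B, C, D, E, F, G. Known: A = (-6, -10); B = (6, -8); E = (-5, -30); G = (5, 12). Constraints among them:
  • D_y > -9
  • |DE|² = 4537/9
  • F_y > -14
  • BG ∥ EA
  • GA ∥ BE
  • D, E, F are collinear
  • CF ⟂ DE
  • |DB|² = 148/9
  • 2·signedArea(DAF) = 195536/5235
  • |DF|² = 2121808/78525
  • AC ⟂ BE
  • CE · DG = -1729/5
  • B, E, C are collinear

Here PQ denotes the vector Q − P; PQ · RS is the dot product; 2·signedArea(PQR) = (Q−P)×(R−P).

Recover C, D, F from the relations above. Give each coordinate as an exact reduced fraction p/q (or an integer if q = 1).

C = (14/5, -72/5)
D = (2, -26/3)
F = (662/1745, -23742/1745)

1. C_x = 14/5  [B, E, C are collinear ∩ AC ⟂ BE]
2. C_y = -72/5  [B, E, C are collinear ∩ AC ⟂ BE]
   → C = (14/5, -72/5)
3. D_x = 2  [line 39/5·x + 78/5·y + 598/5 = 0 ∩ |DE|² = 4537/9]
4. D_y = -26/3  [line 39/5·x + 78/5·y + 598/5 = 0 ∩ |DE|² = 4537/9]
   → D = (2, -26/3)
5. F_x = 662/1745  [2·signedArea(DAF) = 195536/5235 ∩ D, E, F are collinear]
6. F_y = -23742/1745  [2·signedArea(DAF) = 195536/5235 ∩ D, E, F are collinear]
   → F = (662/1745, -23742/1745)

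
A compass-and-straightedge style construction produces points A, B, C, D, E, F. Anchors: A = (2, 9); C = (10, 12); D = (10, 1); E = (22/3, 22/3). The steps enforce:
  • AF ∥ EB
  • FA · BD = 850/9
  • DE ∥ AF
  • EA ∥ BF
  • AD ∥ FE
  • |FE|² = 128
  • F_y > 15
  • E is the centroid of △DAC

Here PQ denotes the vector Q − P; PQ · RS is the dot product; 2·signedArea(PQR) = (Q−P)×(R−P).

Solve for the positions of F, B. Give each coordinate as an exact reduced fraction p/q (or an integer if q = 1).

1. F_x = -2/3  [AD ∥ FE ∩ DE ∥ AF]
2. F_y = 46/3  [AD ∥ FE ∩ DE ∥ AF]
   → F = (-2/3, 46/3)
3. B_x = 14/3  [EA ∥ BF ∩ AF ∥ EB]
4. B_y = 41/3  [EA ∥ BF ∩ AF ∥ EB]
   → B = (14/3, 41/3)

B = (14/3, 41/3)
F = (-2/3, 46/3)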